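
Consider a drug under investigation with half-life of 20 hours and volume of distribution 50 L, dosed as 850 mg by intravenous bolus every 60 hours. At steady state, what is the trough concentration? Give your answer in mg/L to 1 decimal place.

τ = 60 h = 3 half-lives, so f = (1/2)^3 = 0.125.
At steady state, R = 1/(1 − 0.125) = 8/7.
Single-dose peak C₀ = D/Vd = 850/50 = 17 mg/L.
Steady-state peak Cmax,ss = C₀·R = 17 × 8/7 ≈ 19.429 mg/L.
Steady-state trough Cmin,ss = Cmax,ss·f ≈ 19.429 × 0.125 ≈ 2.429 mg/L.

2.4 mg/L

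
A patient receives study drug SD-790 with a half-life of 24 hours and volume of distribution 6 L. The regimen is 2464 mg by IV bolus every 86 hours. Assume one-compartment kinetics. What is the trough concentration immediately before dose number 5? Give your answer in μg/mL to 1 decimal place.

f = (1/2)^(τ/t½) = (1/2)^(86/24) ≈ 0.0834.
C₀ = D/Vd = 2464/6 ≈ 410.667 μg/mL.
Before the 5th dose, 4 doses have been given. Superposition: Cmin = C₀·(f + f² + … + f^4).
≈ 410.667 × (0.0834 + 0.0070 + 0.0006 + 0.0000) ≈ 410.667 × 0.0910 ≈ 37.371 μg/mL.

37.4 μg/mL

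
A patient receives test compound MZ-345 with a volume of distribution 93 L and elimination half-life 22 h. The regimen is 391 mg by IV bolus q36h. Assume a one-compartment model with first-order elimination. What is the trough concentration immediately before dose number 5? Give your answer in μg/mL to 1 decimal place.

f = (1/2)^(τ/t½) = (1/2)^(36/22) ≈ 0.3217.
C₀ = D/Vd = 391/93 ≈ 4.204 μg/mL.
Before the 5th dose, 4 doses have been given. Superposition: Cmin = C₀·(f + f² + … + f^4).
≈ 4.204 × (0.3217 + 0.1035 + 0.0333 + 0.0107) ≈ 4.204 × 0.4692 ≈ 1.973 μg/mL.

2.0 μg/mL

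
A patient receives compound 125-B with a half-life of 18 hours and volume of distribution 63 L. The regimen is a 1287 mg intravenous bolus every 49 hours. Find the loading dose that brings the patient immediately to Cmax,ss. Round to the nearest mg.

1517 mg

f = (1/2)^(49/18) ≈ 0.151541; accumulation ratio R = 1/(1−f) ≈ 1.17861.
Loading dose to hit Cmax,ss on first dose: D_load = D_maint·R ≈ 1287 × 1.17861 ≈ 1516.87 mg.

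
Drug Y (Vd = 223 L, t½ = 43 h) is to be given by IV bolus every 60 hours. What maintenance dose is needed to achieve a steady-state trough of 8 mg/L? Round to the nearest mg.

2909 mg

τ/t½ = 60/43 ≈ 1.3953, so f = (1/2)^(60/43) ≈ 0.380153.
Cmin,ss = (D/Vd)·f/(1−f), so D = Cmin,ss·Vd·(1−f)/f.
D = 8 × 223 × (1−f)/f ≈ 8 × 223 × 1.63052 ≈ 2908.85 mg.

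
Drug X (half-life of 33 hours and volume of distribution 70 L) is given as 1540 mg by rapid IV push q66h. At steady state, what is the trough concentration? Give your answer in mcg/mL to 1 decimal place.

7.3 mcg/mL

The dosing interval is 2 half-lives, so f = 2^(−2) = 0.25.
Accumulation ratio R = 1/(1 − f) = 1/0.75 = 4/3.
Single-dose peak C₀ = D/Vd = 1540/70 = 22 mcg/mL.
Steady-state peak Cmax,ss = C₀·R = 22 × 4/3 ≈ 29.333 mcg/mL.
Steady-state trough Cmin,ss = Cmax,ss·f ≈ 29.333 × 0.25 ≈ 7.333 mcg/mL.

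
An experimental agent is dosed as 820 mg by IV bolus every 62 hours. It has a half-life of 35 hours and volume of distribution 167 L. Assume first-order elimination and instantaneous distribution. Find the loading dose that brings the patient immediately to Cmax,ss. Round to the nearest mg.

f = (1/2)^(62/35) ≈ 0.292919; accumulation ratio R = 1/(1−f) ≈ 1.41427.
Loading dose to hit Cmax,ss on first dose: D_load = D_maint·R ≈ 820 × 1.41427 ≈ 1159.70 mg.

1160 mg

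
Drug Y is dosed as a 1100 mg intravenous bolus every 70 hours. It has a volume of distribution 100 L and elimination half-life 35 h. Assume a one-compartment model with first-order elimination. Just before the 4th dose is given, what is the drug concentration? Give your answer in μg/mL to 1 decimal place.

f = (1/2)^(τ/t½) = (1/2)^(70/35) ≈ 0.2500.
C₀ = D/Vd = 1100/100 ≈ 11.000 μg/mL.
Before the 4th dose, 3 doses have been given. Superposition: Cmin = C₀·(f + f² + … + f^3).
≈ 11.000 × (0.2500 + 0.0625 + 0.0156) ≈ 11.000 × 0.3281 ≈ 3.609 μg/mL.

3.6 μg/mL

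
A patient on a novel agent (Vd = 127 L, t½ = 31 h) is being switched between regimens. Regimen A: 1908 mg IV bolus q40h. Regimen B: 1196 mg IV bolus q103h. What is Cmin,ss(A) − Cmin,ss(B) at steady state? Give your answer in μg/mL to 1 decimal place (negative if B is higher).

9.3 μg/mL

Regimen A: f = (1/2)^(40/31) ≈ 0.4089; Cmin,ss = (1908/127)·f/(1−f) ≈ 10.393 μg/mL.
Regimen B: f = (1/2)^(103/31) ≈ 0.1000; Cmin,ss = (1196/127)·f/(1−f) ≈ 1.046 μg/mL.
Difference ≈ 10.393 − 1.046 ≈ 9.347 μg/mL.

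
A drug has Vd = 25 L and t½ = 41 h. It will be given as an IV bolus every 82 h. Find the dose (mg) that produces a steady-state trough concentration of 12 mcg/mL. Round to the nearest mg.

900 mg

τ/t½ = 82/41 ≈ 2, so f = (1/2)^(82/41) ≈ 0.250000.
Cmin,ss = (D/Vd)·f/(1−f), so D = Cmin,ss·Vd·(1−f)/f.
D = 12 × 25 × (1−f)/f ≈ 12 × 25 × 3.00000 ≈ 900.00 mg.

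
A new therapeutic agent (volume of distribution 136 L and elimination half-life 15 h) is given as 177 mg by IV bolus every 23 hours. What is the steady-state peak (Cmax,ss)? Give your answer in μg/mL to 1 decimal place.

2.0 μg/mL

k = ln2/t½ = ln2/15 ≈ 0.046210 h⁻¹; fraction remaining f = e^(−kτ) = e^(−0.046210×23) ≈ 0.3455.
Accumulation ratio R = 1/(1 − f) ≈ 1/0.6545 ≈ 1.5279.
Each bolus raises the concentration by D/Vd = 177/136 ≈ 1.301 μg/mL.
Cmax,ss = C₀/(1 − f) ≈ 1.301/0.6545 ≈ 1.988 μg/mL.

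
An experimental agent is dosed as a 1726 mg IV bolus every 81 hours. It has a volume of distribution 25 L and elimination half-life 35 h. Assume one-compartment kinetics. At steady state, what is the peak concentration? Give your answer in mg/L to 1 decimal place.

86.4 mg/L

Over one 81-h interval, 81/35 ≈ 2.3143 half-lives elapse, leaving f ≈ 0.2011 of each dose.
At steady state, accumulation factor R = 1/(1 − e^(−kτ)) ≈ 1.2517.
Single-dose peak C₀ = D/Vd = 1726/25 ≈ 69.040 mg/L.
Cmax,ss = C₀/(1 − f) ≈ 69.040/0.7989 ≈ 86.419 mg/L.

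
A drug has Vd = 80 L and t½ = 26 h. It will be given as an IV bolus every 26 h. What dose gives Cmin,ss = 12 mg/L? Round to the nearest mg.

τ/t½ = 26/26 ≈ 1, so f = (1/2)^(26/26) ≈ 0.500000.
Cmin,ss = (D/Vd)·f/(1−f), so D = Cmin,ss·Vd·(1−f)/f.
D = 12 × 80 × (1−f)/f ≈ 12 × 80 × 1.00000 ≈ 960.00 mg.

960 mg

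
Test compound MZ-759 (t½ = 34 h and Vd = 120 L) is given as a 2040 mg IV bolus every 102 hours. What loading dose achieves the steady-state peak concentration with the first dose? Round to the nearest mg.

f = (1/2)^(102/34) ≈ 0.125000; accumulation ratio R = 1/(1−f) ≈ 1.14286.
Loading dose to hit Cmax,ss on first dose: D_load = D_maint·R ≈ 2040 × 1.14286 ≈ 2331.43 mg.

2331 mg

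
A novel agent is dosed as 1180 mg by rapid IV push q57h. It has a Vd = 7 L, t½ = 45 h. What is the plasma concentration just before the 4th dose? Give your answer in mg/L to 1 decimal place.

f = (1/2)^(τ/t½) = (1/2)^(57/45) ≈ 0.4156.
C₀ = D/Vd = 1180/7 ≈ 168.571 mg/L.
Before the 4th dose, 3 doses have been given. Superposition: Cmin = C₀·(f + f² + … + f^3).
≈ 168.571 × (0.4156 + 0.1727 + 0.0718) ≈ 168.571 × 0.6601 ≈ 111.274 mg/L.

111.3 mg/L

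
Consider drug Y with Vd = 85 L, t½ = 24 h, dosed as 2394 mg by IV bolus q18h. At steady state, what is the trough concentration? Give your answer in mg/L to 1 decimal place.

τ/t½ = 18/24 ≈ 0.75, so fraction remaining f = (1/2)^(18/24) ≈ 0.5946.
At steady state, accumulation factor R = 1/(1 − e^(−kτ)) ≈ 2.4667.
Each bolus raises the concentration by D/Vd = 2394/85 ≈ 28.165 mg/L.
Steady-state peak Cmax,ss = C₀·R ≈ 28.165 × 2.4667 ≈ 69.475 mg/L.
One interval later, Cmin,ss = Cmax,ss·e^(−kτ) ≈ 69.475 × 0.5946 ≈ 41.310 mg/L.

41.3 mg/L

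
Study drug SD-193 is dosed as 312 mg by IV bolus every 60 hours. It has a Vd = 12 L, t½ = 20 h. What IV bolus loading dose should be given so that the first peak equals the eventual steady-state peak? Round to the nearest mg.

f = (1/2)^(60/20) ≈ 0.125000; accumulation ratio R = 1/(1−f) ≈ 1.14286.
Loading dose to hit Cmax,ss on first dose: D_load = D_maint·R ≈ 312 × 1.14286 ≈ 356.57 mg.

357 mg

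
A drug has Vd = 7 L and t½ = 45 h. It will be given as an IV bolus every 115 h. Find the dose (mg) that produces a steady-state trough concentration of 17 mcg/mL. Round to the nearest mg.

581 mg

τ/t½ = 115/45 ≈ 2.5556, so f = (1/2)^(115/45) ≈ 0.170099.
Cmin,ss = (D/Vd)·f/(1−f), so D = Cmin,ss·Vd·(1−f)/f.
D = 17 × 7 × (1−f)/f ≈ 17 × 7 × 4.87893 ≈ 580.59 mg.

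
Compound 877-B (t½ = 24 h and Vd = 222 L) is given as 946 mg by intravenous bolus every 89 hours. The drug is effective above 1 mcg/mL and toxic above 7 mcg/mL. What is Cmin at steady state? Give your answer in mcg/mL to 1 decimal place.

k = ln2/t½ = ln2/24 ≈ 0.028881 h⁻¹; fraction remaining f = e^(−kτ) = e^(−0.028881×89) ≈ 0.0765.
Accumulation ratio R = 1/(1 − f) ≈ 1/0.9235 ≈ 1.0828.
Each bolus raises the concentration by D/Vd = 946/222 ≈ 4.261 mcg/mL.
Cmax,ss = C₀/(1 − f) ≈ 4.261/0.9235 ≈ 4.614 mcg/mL.
Steady-state trough Cmin,ss = Cmax,ss·f ≈ 4.614 × 0.0765 ≈ 0.353 mcg/mL.
Trough 0.4 mcg/mL vs MEC 1 mcg/mL: subtherapeutic.

0.4 mcg/mL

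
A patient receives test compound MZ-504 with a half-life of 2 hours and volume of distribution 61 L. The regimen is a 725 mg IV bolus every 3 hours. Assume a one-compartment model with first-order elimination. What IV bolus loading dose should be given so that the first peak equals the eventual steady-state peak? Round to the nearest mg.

1122 mg

f = (1/2)^(3/2) ≈ 0.353553; accumulation ratio R = 1/(1−f) ≈ 1.54692.
Loading dose to hit Cmax,ss on first dose: D_load = D_maint·R ≈ 725 × 1.54692 ≈ 1121.52 mg.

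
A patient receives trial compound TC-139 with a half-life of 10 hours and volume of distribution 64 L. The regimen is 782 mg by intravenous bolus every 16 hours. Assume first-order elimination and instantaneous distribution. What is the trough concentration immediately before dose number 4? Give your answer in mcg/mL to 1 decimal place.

f = (1/2)^(τ/t½) = (1/2)^(16/10) ≈ 0.3299.
C₀ = D/Vd = 782/64 ≈ 12.219 mcg/mL.
Before the 4th dose, 3 doses have been given. Superposition: Cmin = C₀·(f + f² + … + f^3).
≈ 12.219 × (0.3299 + 0.1088 + 0.0359) ≈ 12.219 × 0.4746 ≈ 5.799 mcg/mL.

5.8 mcg/mL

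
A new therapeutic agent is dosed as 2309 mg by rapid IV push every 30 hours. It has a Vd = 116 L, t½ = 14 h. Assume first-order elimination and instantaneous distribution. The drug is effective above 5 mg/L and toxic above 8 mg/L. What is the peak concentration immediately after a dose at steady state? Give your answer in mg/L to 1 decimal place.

τ/t½ = 30/14 ≈ 2.1429, so fraction remaining f = (1/2)^(30/14) ≈ 0.2264.
Accumulation ratio R = 1/(1 − f) ≈ 1/0.7736 ≈ 1.2927.
Single-dose peak C₀ = D/Vd = 2309/116 ≈ 19.905 mg/L.
Cmax,ss = C₀/(1 − f) ≈ 19.905/0.7736 ≈ 25.730 mg/L.
Peak 25.7 mg/L vs MTC 8 mg/L: exceeds toxic threshold.

25.7 mg/L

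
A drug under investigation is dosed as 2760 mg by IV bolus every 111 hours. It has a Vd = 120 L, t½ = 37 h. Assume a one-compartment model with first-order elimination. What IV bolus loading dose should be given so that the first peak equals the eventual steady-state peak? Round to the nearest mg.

f = (1/2)^(111/37) ≈ 0.125000; accumulation ratio R = 1/(1−f) ≈ 1.14286.
Loading dose to hit Cmax,ss on first dose: D_load = D_maint·R ≈ 2760 × 1.14286 ≈ 3154.29 mg.

3154 mg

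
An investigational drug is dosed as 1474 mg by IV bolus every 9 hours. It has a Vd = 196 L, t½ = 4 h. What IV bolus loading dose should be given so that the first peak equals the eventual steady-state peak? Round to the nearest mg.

1866 mg

f = (1/2)^(9/4) ≈ 0.210224; accumulation ratio R = 1/(1−f) ≈ 1.26618.
Loading dose to hit Cmax,ss on first dose: D_load = D_maint·R ≈ 1474 × 1.26618 ≈ 1866.35 mg.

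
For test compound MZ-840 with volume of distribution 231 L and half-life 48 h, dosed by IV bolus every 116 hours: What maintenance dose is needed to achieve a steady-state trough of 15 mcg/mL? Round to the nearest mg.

15036 mg

τ/t½ = 116/48 ≈ 2.4167, so f = (1/2)^(116/48) ≈ 0.187288.
Cmin,ss = (D/Vd)·f/(1−f), so D = Cmin,ss·Vd·(1−f)/f.
D = 15 × 231 × (1−f)/f ≈ 15 × 231 × 4.33937 ≈ 15035.92 mg.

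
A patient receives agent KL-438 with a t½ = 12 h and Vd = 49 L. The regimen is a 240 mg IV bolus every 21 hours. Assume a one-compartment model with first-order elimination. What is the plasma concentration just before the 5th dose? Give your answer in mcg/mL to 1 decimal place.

f = (1/2)^(τ/t½) = (1/2)^(21/12) ≈ 0.2973.
C₀ = D/Vd = 240/49 ≈ 4.898 mcg/mL.
Before the 5th dose, 4 doses have been given. Superposition: Cmin = C₀·(f + f² + … + f^4).
≈ 4.898 × (0.2973 + 0.0884 + 0.0263 + 0.0078) ≈ 4.898 × 0.4198 ≈ 2.056 mcg/mL.

2.1 mcg/mL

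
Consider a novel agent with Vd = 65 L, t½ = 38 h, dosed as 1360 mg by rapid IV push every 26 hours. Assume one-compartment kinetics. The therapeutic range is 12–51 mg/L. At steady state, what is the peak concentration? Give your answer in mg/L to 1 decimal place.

55.4 mg/L

Over one 26-h interval, 26/38 ≈ 0.68421 half-lives elapse, leaving f ≈ 0.6223 of each dose.
At steady state, accumulation factor R = 1/(1 − e^(−kτ)) ≈ 2.6476.
Each bolus raises the concentration by D/Vd = 1360/65 ≈ 20.923 mg/L.
Steady-state peak Cmax,ss = C₀·R ≈ 20.923 × 2.6476 ≈ 55.396 mg/L.
Peak 55.4 mg/L vs MTC 51 mg/L: exceeds toxic threshold.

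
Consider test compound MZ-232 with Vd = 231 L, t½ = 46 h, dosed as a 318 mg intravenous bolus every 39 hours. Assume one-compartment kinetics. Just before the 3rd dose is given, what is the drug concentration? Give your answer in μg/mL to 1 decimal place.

1.2 μg/mL

f = (1/2)^(τ/t½) = (1/2)^(39/46) ≈ 0.5556.
C₀ = D/Vd = 318/231 ≈ 1.377 μg/mL.
Before the 3rd dose, 2 doses have been given. Superposition: Cmin = C₀·(f + f²).
≈ 1.377 × (0.5556 + 0.3087) ≈ 1.377 × 0.8643 ≈ 1.190 μg/mL.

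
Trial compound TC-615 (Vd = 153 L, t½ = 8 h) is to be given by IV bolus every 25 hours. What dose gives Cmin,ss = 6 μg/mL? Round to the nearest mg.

τ/t½ = 25/8 ≈ 3.125, so f = (1/2)^(25/8) ≈ 0.114626.
Cmin,ss = (D/Vd)·f/(1−f), so D = Cmin,ss·Vd·(1−f)/f.
D = 6 × 153 × (1−f)/f ≈ 6 × 153 × 7.72402 ≈ 7090.65 mg.

7091 mg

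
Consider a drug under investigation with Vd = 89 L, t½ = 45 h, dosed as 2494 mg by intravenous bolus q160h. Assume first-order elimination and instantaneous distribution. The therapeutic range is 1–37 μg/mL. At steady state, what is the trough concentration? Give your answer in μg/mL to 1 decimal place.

τ/t½ = 160/45 ≈ 3.5556, so fraction remaining f = (1/2)^(160/45) ≈ 0.0850.
At steady state, accumulation factor R = 1/(1 − e^(−kτ)) ≈ 1.0929.
Single-dose peak C₀ = D/Vd = 2494/89 ≈ 28.022 μg/mL.
Steady-state peak Cmax,ss = C₀·R ≈ 28.022 × 1.0929 ≈ 30.625 μg/mL.
One interval later, Cmin,ss = Cmax,ss·e^(−kτ) ≈ 30.625 × 0.0850 ≈ 2.603 μg/mL.
Trough 2.6 μg/mL vs MEC 1 μg/mL: adequate.

2.6 μg/mL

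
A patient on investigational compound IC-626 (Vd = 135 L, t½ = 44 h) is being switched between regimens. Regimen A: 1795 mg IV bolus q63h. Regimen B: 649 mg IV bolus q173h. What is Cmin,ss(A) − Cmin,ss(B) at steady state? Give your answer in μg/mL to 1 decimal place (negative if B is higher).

7.5 μg/mL

Regimen A: f = (1/2)^(63/44) ≈ 0.3707; Cmin,ss = (1795/135)·f/(1−f) ≈ 7.832 μg/mL.
Regimen B: f = (1/2)^(173/44) ≈ 0.0655; Cmin,ss = (649/135)·f/(1−f) ≈ 0.337 μg/mL.
Difference ≈ 7.832 − 0.337 ≈ 7.495 μg/mL.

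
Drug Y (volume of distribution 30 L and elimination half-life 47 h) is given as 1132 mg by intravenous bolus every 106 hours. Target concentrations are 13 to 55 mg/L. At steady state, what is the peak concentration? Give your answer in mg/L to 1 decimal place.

47.7 mg/L

Over one 106-h interval, 106/47 ≈ 2.2553 half-lives elapse, leaving f ≈ 0.2095 of each dose.
Accumulation ratio R = 1/(1 − f) ≈ 1/0.7905 ≈ 1.2650.
Single-dose peak C₀ = D/Vd = 1132/30 ≈ 37.733 mg/L.
Cmax,ss = C₀/(1 − f) ≈ 37.733/0.7905 ≈ 47.733 mg/L.
Peak 47.7 mg/L vs MTC 55 mg/L: below toxic threshold.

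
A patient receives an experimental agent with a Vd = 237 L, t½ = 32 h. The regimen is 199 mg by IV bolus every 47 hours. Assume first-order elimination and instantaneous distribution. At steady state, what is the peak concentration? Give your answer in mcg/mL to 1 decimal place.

1.3 mcg/mL

Over one 47-h interval, 47/32 ≈ 1.4688 half-lives elapse, leaving f ≈ 0.3613 of each dose.
At steady state, accumulation factor R = 1/(1 − e^(−kτ)) ≈ 1.5657.
Single-dose peak C₀ = D/Vd = 199/237 ≈ 0.840 mcg/mL.
Steady-state peak Cmax,ss = C₀·R ≈ 0.840 × 1.5657 ≈ 1.315 mcg/mL.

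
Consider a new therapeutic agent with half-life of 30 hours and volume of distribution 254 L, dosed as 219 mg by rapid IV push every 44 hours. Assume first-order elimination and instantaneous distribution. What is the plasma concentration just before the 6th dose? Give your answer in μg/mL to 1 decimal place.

f = (1/2)^(τ/t½) = (1/2)^(44/30) ≈ 0.3618.
C₀ = D/Vd = 219/254 ≈ 0.862 μg/mL.
Before the 6th dose, 5 doses have been given. Superposition: Cmin = C₀·(f + f² + … + f^5).
≈ 0.862 × (0.3618 + 0.1309 + 0.0474 + 0.0171 + 0.0062) ≈ 0.862 × 0.5634 ≈ 0.486 μg/mL.

0.5 μg/mL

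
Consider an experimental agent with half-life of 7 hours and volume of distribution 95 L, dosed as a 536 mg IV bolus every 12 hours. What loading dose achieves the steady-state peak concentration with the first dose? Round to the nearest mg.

771 mg

f = (1/2)^(12/7) ≈ 0.304753; accumulation ratio R = 1/(1−f) ≈ 1.43834.
Loading dose to hit Cmax,ss on first dose: D_load = D_maint·R ≈ 536 × 1.43834 ≈ 770.95 mg.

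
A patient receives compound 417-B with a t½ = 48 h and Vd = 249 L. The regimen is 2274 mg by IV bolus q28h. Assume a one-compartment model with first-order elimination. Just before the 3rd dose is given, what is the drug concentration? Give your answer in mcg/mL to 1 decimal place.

10.2 mcg/mL

f = (1/2)^(τ/t½) = (1/2)^(28/48) ≈ 0.6674.
C₀ = D/Vd = 2274/249 ≈ 9.133 mcg/mL.
Before the 3rd dose, 2 doses have been given. Superposition: Cmin = C₀·(f + f²).
≈ 9.133 × (0.6674 + 0.4454) ≈ 9.133 × 1.1128 ≈ 10.163 mcg/mL.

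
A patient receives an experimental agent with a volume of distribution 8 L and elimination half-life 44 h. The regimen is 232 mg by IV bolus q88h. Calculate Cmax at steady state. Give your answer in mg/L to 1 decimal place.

38.7 mg/L

The dosing interval is 2 half-lives, so f = 2^(−2) = 0.25.
At steady state, R = 1/(1 − 0.25) = 4/3.
Single-dose peak C₀ = D/Vd = 232/8 = 29 mg/L.
Steady-state peak Cmax,ss = C₀·R = 29 × 4/3 ≈ 38.667 mg/L.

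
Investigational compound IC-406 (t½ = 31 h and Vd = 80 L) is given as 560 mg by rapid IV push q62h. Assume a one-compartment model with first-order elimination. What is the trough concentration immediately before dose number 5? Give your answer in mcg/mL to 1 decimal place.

f = (1/2)^(τ/t½) = (1/2)^(62/31) ≈ 0.2500.
C₀ = D/Vd = 560/80 ≈ 7.000 mcg/mL.
Before the 5th dose, 4 doses have been given. Superposition: Cmin = C₀·(f + f² + … + f^4).
≈ 7.000 × (0.2500 + 0.0625 + 0.0156 + 0.0039) ≈ 7.000 × 0.3320 ≈ 2.324 mcg/mL.

2.3 mcg/mL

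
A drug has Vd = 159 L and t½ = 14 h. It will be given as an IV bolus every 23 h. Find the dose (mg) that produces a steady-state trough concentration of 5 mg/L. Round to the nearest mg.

τ/t½ = 23/14 ≈ 1.6429, so f = (1/2)^(23/14) ≈ 0.320222.
Cmin,ss = (D/Vd)·f/(1−f), so D = Cmin,ss·Vd·(1−f)/f.
D = 5 × 159 × (1−f)/f ≈ 5 × 159 × 2.12283 ≈ 1687.65 mg.

1688 mg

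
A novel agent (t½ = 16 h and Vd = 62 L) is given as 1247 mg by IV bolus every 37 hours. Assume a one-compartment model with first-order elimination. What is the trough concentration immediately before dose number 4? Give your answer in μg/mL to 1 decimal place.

5.0 μg/mL

f = (1/2)^(τ/t½) = (1/2)^(37/16) ≈ 0.2013.
C₀ = D/Vd = 1247/62 ≈ 20.113 μg/mL.
Before the 4th dose, 3 doses have been given. Superposition: Cmin = C₀·(f + f² + … + f^3).
≈ 20.113 × (0.2013 + 0.0405 + 0.0082) ≈ 20.113 × 0.2500 ≈ 5.028 μg/mL.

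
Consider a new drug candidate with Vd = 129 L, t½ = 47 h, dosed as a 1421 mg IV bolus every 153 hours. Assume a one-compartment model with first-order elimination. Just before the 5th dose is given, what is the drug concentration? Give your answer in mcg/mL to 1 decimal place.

1.3 mcg/mL

f = (1/2)^(τ/t½) = (1/2)^(153/47) ≈ 0.1047.
C₀ = D/Vd = 1421/129 ≈ 11.016 mcg/mL.
Before the 5th dose, 4 doses have been given. Superposition: Cmin = C₀·(f + f² + … + f^4).
≈ 11.016 × (0.1047 + 0.0110 + 0.0011 + 0.0001) ≈ 11.016 × 0.1169 ≈ 1.288 mcg/mL.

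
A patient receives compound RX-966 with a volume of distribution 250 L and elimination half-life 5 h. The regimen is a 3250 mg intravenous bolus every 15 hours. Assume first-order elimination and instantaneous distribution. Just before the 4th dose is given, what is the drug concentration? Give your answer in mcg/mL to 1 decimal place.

f = (1/2)^(τ/t½) = (1/2)^(15/5) ≈ 0.1250.
C₀ = D/Vd = 3250/250 ≈ 13.000 mcg/mL.
Before the 4th dose, 3 doses have been given. Superposition: Cmin = C₀·(f + f² + … + f^3).
≈ 13.000 × (0.1250 + 0.0156 + 0.0020) ≈ 13.000 × 0.1426 ≈ 1.854 mcg/mL.

1.9 mcg/mL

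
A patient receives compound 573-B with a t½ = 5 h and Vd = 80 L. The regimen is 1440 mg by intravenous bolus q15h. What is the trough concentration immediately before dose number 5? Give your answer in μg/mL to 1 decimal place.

2.6 μg/mL

f = (1/2)^(τ/t½) = (1/2)^(15/5) ≈ 0.1250.
C₀ = D/Vd = 1440/80 ≈ 18.000 μg/mL.
Before the 5th dose, 4 doses have been given. Superposition: Cmin = C₀·(f + f² + … + f^4).
≈ 18.000 × (0.1250 + 0.0156 + 0.0020 + 0.0002) ≈ 18.000 × 0.1428 ≈ 2.570 μg/mL.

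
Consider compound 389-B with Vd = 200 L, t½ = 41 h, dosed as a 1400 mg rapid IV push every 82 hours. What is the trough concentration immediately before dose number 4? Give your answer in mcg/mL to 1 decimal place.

2.3 mcg/mL

f = (1/2)^(τ/t½) = (1/2)^(82/41) ≈ 0.2500.
C₀ = D/Vd = 1400/200 ≈ 7.000 mcg/mL.
Before the 4th dose, 3 doses have been given. Superposition: Cmin = C₀·(f + f² + … + f^3).
≈ 7.000 × (0.2500 + 0.0625 + 0.0156) ≈ 7.000 × 0.3281 ≈ 2.297 mcg/mL.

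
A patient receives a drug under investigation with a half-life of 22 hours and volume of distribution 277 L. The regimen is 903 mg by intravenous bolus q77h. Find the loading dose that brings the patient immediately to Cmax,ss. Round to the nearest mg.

f = (1/2)^(77/22) ≈ 0.088388; accumulation ratio R = 1/(1−f) ≈ 1.09696.
Loading dose to hit Cmax,ss on first dose: D_load = D_maint·R ≈ 903 × 1.09696 ≈ 990.55 mg.

991 mg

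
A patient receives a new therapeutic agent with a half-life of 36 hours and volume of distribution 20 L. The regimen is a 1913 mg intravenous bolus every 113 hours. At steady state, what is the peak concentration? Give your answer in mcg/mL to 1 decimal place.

107.9 mcg/mL

τ/t½ = 113/36 ≈ 3.1389, so fraction remaining f = (1/2)^(113/36) ≈ 0.1135.
Accumulation ratio R = 1/(1 − f) ≈ 1/0.8865 ≈ 1.1280.
Each bolus raises the concentration by D/Vd = 1913/20 ≈ 95.650 mcg/mL.
Steady-state peak Cmax,ss = C₀·R ≈ 95.650 × 1.1280 ≈ 107.893 mcg/mL.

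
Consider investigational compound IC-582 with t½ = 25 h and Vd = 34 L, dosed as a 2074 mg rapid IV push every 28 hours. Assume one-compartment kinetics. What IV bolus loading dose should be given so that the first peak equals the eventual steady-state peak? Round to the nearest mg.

3841 mg

f = (1/2)^(28/25) ≈ 0.460094; accumulation ratio R = 1/(1−f) ≈ 1.85217.
Loading dose to hit Cmax,ss on first dose: D_load = D_maint·R ≈ 2074 × 1.85217 ≈ 3841.40 mg.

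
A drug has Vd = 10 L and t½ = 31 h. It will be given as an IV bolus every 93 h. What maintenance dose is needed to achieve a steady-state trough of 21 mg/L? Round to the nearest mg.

τ/t½ = 93/31 ≈ 3, so f = (1/2)^(93/31) ≈ 0.125000.
Cmin,ss = (D/Vd)·f/(1−f), so D = Cmin,ss·Vd·(1−f)/f.
D = 21 × 10 × (1−f)/f ≈ 21 × 10 × 7.00000 ≈ 1470.00 mg.

1470 mg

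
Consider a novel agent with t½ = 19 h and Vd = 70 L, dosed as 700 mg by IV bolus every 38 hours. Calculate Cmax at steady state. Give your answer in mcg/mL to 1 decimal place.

13.3 mcg/mL

τ = 38 h = 2 half-lives, so f = (1/2)^2 = 0.25.
At steady state, R = 1/(1 − 0.25) = 4/3.
Single-dose peak C₀ = D/Vd = 700/70 = 10 mcg/mL.
Steady-state peak Cmax,ss = C₀·R = 10 × 4/3 ≈ 13.333 mcg/mL.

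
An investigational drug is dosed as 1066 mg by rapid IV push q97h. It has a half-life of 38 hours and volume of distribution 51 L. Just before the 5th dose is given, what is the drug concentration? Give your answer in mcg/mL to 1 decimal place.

4.3 mcg/mL

f = (1/2)^(τ/t½) = (1/2)^(97/38) ≈ 0.1704.
C₀ = D/Vd = 1066/51 ≈ 20.902 mcg/mL.
Before the 5th dose, 4 doses have been given. Superposition: Cmin = C₀·(f + f² + … + f^4).
≈ 20.902 × (0.1704 + 0.0290 + 0.0049 + 0.0008) ≈ 20.902 × 0.2051 ≈ 4.287 mcg/mL.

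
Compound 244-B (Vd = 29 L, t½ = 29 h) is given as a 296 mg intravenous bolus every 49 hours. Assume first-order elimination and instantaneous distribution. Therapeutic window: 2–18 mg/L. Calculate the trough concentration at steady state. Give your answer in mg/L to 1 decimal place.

Over one 49-h interval, 49/29 ≈ 1.6897 half-lives elapse, leaving f ≈ 0.3100 of each dose.
At steady state, accumulation factor R = 1/(1 − e^(−kτ)) ≈ 1.4493.
Each bolus raises the concentration by D/Vd = 296/29 ≈ 10.207 mg/L.
Steady-state peak Cmax,ss = C₀·R ≈ 10.207 × 1.4493 ≈ 14.793 mg/L.
One interval later, Cmin,ss = Cmax,ss·e^(−kτ) ≈ 14.793 × 0.3100 ≈ 4.586 mg/L.
Trough 4.6 mg/L vs MEC 2 mg/L: adequate.

4.6 mg/L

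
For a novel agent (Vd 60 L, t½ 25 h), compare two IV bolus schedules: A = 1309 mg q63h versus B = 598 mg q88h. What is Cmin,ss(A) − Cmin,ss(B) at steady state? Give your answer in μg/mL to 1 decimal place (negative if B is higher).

Regimen A: f = (1/2)^(63/25) ≈ 0.1743; Cmin,ss = (1309/60)·f/(1−f) ≈ 4.605 μg/mL.
Regimen B: f = (1/2)^(88/25) ≈ 0.0872; Cmin,ss = (598/60)·f/(1−f) ≈ 0.952 μg/mL.
Difference ≈ 4.605 − 0.952 ≈ 3.653 μg/mL.

3.7 μg/mL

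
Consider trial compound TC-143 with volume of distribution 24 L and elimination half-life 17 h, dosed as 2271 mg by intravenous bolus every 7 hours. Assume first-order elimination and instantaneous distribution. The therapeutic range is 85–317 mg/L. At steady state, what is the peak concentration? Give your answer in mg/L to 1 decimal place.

381.1 mg/L

k = ln2/t½ = ln2/17 ≈ 0.040773 h⁻¹; fraction remaining f = e^(−kτ) = e^(−0.040773×7) ≈ 0.7517.
At steady state, accumulation factor R = 1/(1 − e^(−kτ)) ≈ 4.0274.
Single-dose peak C₀ = D/Vd = 2271/24 ≈ 94.625 mg/L.
Steady-state peak Cmax,ss = C₀·R ≈ 94.625 × 4.0274 ≈ 381.093 mg/L.
Peak 381.1 mg/L vs MTC 317 mg/L: exceeds toxic threshold.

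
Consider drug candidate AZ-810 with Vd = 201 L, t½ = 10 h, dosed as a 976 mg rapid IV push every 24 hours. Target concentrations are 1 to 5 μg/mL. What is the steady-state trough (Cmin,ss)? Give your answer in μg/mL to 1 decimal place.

Over one 24-h interval, 24/10 ≈ 2.4 half-lives elapse, leaving f ≈ 0.1895 of each dose.
At steady state, accumulation factor R = 1/(1 − e^(−kτ)) ≈ 1.2338.
Each bolus raises the concentration by D/Vd = 976/201 ≈ 4.856 μg/mL.
Steady-state peak Cmax,ss = C₀·R ≈ 4.856 × 1.2338 ≈ 5.991 μg/mL.
Steady-state trough Cmin,ss = Cmax,ss·f ≈ 5.991 × 0.1895 ≈ 1.135 μg/mL.
Trough 1.1 μg/mL vs MEC 1 μg/mL: adequate.

1.1 μg/mL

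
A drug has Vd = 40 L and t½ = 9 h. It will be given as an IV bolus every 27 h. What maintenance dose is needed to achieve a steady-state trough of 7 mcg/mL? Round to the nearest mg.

τ/t½ = 27/9 ≈ 3, so f = (1/2)^(27/9) ≈ 0.125000.
Cmin,ss = (D/Vd)·f/(1−f), so D = Cmin,ss·Vd·(1−f)/f.
D = 7 × 40 × (1−f)/f ≈ 7 × 40 × 7.00000 ≈ 1960.00 mg.

1960 mg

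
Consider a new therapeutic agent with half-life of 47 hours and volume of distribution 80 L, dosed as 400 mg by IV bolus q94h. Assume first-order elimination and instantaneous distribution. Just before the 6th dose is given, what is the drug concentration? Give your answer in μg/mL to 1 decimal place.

1.7 μg/mL

f = (1/2)^(τ/t½) = (1/2)^(94/47) ≈ 0.2500.
C₀ = D/Vd = 400/80 ≈ 5.000 μg/mL.
Before the 6th dose, 5 doses have been given. Superposition: Cmin = C₀·(f + f² + … + f^5).
≈ 5.000 × (0.2500 + 0.0625 + 0.0156 + 0.0039 + 0.0010) ≈ 5.000 × 0.3330 ≈ 1.665 μg/mL.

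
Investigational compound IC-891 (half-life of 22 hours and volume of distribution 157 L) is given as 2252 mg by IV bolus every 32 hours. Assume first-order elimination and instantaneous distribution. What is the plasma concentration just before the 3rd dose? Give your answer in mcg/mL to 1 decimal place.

f = (1/2)^(τ/t½) = (1/2)^(32/22) ≈ 0.3649.
C₀ = D/Vd = 2252/157 ≈ 14.344 mcg/mL.
Before the 3rd dose, 2 doses have been given. Superposition: Cmin = C₀·(f + f²).
≈ 14.344 × (0.3649 + 0.1332) ≈ 14.344 × 0.4981 ≈ 7.145 mcg/mL.

7.1 mcg/mL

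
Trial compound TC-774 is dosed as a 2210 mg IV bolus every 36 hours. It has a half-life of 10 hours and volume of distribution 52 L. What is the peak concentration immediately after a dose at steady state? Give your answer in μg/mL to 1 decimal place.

46.3 μg/mL

τ/t½ = 36/10 ≈ 3.6, so fraction remaining f = (1/2)^(36/10) ≈ 0.0825.
At steady state, accumulation factor R = 1/(1 − e^(−kτ)) ≈ 1.0899.
Each bolus raises the concentration by D/Vd = 2210/52 ≈ 42.500 μg/mL.
Steady-state peak Cmax,ss = C₀·R ≈ 42.500 × 1.0899 ≈ 46.321 μg/mL.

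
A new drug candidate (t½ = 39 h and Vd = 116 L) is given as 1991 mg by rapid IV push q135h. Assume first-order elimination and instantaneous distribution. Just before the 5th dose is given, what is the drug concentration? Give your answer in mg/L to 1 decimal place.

1.7 mg/L

f = (1/2)^(τ/t½) = (1/2)^(135/39) ≈ 0.0908.
C₀ = D/Vd = 1991/116 ≈ 17.164 mg/L.
Before the 5th dose, 4 doses have been given. Superposition: Cmin = C₀·(f + f² + … + f^4).
≈ 17.164 × (0.0908 + 0.0082 + 0.0007 + 0.0001) ≈ 17.164 × 0.0998 ≈ 1.713 mg/L.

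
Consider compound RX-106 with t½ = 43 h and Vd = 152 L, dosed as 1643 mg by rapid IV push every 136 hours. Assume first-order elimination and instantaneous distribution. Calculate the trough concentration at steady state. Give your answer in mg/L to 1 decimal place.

1.4 mg/L

k = ln2/t½ = ln2/43 ≈ 0.016120 h⁻¹; fraction remaining f = e^(−kτ) = e^(−0.016120×136) ≈ 0.1117.
Each bolus raises the concentration by D/Vd = 1643/152 ≈ 10.809 mg/L.
Steady-state trough Cmin,ss = C₀·f/(1−f) ≈ 10.809 × 0.1117/0.8883 ≈ 1.359 mg/L.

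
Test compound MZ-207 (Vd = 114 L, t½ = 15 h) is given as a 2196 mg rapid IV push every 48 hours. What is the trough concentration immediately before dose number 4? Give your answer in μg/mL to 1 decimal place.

f = (1/2)^(τ/t½) = (1/2)^(48/15) ≈ 0.1088.
C₀ = D/Vd = 2196/114 ≈ 19.263 μg/mL.
Before the 4th dose, 3 doses have been given. Superposition: Cmin = C₀·(f + f² + … + f^3).
≈ 19.263 × (0.1088 + 0.0118 + 0.0013) ≈ 19.263 × 0.1219 ≈ 2.348 μg/mL.

2.3 μg/mL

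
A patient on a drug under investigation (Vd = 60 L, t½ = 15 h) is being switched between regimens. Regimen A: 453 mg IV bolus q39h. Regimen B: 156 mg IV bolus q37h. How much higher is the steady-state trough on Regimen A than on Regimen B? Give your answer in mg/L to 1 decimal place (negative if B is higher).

0.9 mg/L

Regimen A: f = (1/2)^(39/15) ≈ 0.1649; Cmin,ss = (453/60)·f/(1−f) ≈ 1.491 mg/L.
Regimen B: f = (1/2)^(37/15) ≈ 0.1809; Cmin,ss = (156/60)·f/(1−f) ≈ 0.574 mg/L.
Difference ≈ 1.491 − 0.574 ≈ 0.917 mg/L.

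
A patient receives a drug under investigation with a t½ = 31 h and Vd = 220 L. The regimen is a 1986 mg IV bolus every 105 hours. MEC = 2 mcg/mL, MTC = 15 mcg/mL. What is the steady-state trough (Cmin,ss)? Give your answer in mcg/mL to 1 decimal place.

1.0 mcg/mL

Over one 105-h interval, 105/31 ≈ 3.3871 half-lives elapse, leaving f ≈ 0.0956 of each dose.
At steady state, accumulation factor R = 1/(1 − e^(−kτ)) ≈ 1.1057.
Single-dose peak C₀ = D/Vd = 1986/220 ≈ 9.027 mcg/mL.
Steady-state peak Cmax,ss = C₀·R ≈ 9.027 × 1.1057 ≈ 9.981 mcg/mL.
One interval later, Cmin,ss = Cmax,ss·e^(−kτ) ≈ 9.981 × 0.0956 ≈ 0.954 mcg/mL.
Trough 1.0 mcg/mL vs MEC 2 mcg/mL: subtherapeutic.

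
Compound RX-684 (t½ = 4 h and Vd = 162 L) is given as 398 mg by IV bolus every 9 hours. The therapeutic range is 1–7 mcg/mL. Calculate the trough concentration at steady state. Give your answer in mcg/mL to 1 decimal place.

Over one 9-h interval, 9/4 ≈ 2.25 half-lives elapse, leaving f ≈ 0.2102 of each dose.
Accumulation ratio R = 1/(1 − f) ≈ 1/0.7898 ≈ 1.2661.
Each bolus raises the concentration by D/Vd = 398/162 ≈ 2.457 mcg/mL.
Steady-state peak Cmax,ss = C₀·R ≈ 2.457 × 1.2661 ≈ 3.111 mcg/mL.
One interval later, Cmin,ss = Cmax,ss·e^(−kτ) ≈ 3.111 × 0.2102 ≈ 0.654 mcg/mL.
Trough 0.7 mcg/mL vs MEC 1 mcg/mL: subtherapeutic.

0.7 mcg/mL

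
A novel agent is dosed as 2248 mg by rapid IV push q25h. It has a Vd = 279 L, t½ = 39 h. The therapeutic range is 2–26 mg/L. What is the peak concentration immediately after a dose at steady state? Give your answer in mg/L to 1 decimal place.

22.5 mg/L

τ/t½ = 25/39 ≈ 0.64103, so fraction remaining f = (1/2)^(25/39) ≈ 0.6413.
At steady state, accumulation factor R = 1/(1 − e^(−kτ)) ≈ 2.7878.
Single-dose peak C₀ = D/Vd = 2248/279 ≈ 8.057 mg/L.
Steady-state peak Cmax,ss = C₀·R ≈ 8.057 × 2.7878 ≈ 22.461 mg/L.
Peak 22.5 mg/L vs MTC 26 mg/L: below toxic threshold.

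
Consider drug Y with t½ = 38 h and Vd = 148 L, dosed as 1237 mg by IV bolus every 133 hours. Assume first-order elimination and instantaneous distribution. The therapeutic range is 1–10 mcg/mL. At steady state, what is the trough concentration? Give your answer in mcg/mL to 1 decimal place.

0.8 mcg/mL

Over one 133-h interval, 133/38 ≈ 3.5 half-lives elapse, leaving f ≈ 0.0884 of each dose.
Accumulation ratio R = 1/(1 − f) ≈ 1/0.9116 ≈ 1.0970.
Single-dose peak C₀ = D/Vd = 1237/148 ≈ 8.358 mcg/mL.
Steady-state peak Cmax,ss = C₀·R ≈ 8.358 × 1.0970 ≈ 9.169 mcg/mL.
One interval later, Cmin,ss = Cmax,ss·e^(−kτ) ≈ 9.169 × 0.0884 ≈ 0.811 mcg/mL.
Trough 0.8 mcg/mL vs MEC 1 mcg/mL: subtherapeutic.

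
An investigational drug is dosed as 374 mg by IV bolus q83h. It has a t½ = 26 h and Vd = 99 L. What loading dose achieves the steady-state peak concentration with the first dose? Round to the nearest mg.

420 mg

f = (1/2)^(83/26) ≈ 0.109401; accumulation ratio R = 1/(1−f) ≈ 1.12284.
Loading dose to hit Cmax,ss on first dose: D_load = D_maint·R ≈ 374 × 1.12284 ≈ 419.94 mg.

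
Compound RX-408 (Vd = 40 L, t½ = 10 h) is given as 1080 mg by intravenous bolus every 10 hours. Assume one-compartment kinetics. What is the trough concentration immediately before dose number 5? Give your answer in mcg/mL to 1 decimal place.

25.3 mcg/mL

f = (1/2)^(τ/t½) = (1/2)^(10/10) ≈ 0.5000.
C₀ = D/Vd = 1080/40 ≈ 27.000 mcg/mL.
Before the 5th dose, 4 doses have been given. Superposition: Cmin = C₀·(f + f² + … + f^4).
≈ 27.000 × (0.5000 + 0.2500 + 0.1250 + 0.0625) ≈ 27.000 × 0.9375 ≈ 25.312 mcg/mL.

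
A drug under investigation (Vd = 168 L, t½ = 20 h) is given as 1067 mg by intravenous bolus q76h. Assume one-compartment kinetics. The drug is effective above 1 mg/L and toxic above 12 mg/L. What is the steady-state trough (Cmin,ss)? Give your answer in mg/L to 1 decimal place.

Over one 76-h interval, 76/20 ≈ 3.8 half-lives elapse, leaving f ≈ 0.0718 of each dose.
Each bolus raises the concentration by D/Vd = 1067/168 ≈ 6.351 mg/L.
Steady-state trough Cmin,ss = C₀·f/(1−f) ≈ 6.351 × 0.0718/0.9282 ≈ 0.491 mg/L.
Trough 0.5 mg/L vs MEC 1 mg/L: subtherapeutic.

0.5 mg/L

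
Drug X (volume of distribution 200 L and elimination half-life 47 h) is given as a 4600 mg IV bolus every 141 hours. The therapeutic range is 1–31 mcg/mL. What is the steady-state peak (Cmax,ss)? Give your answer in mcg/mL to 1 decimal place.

The dosing interval is 3 half-lives, so f = 2^(−3) = 0.125.
At steady state, R = 1/(1 − 0.125) = 8/7.
Single-dose peak C₀ = D/Vd = 4600/200 = 23 mcg/mL.
Steady-state peak Cmax,ss = C₀·R = 23 × 8/7 ≈ 26.286 mcg/mL.
Peak 26.3 mcg/mL vs MTC 31 mcg/mL: below toxic threshold.

26.3 mcg/mL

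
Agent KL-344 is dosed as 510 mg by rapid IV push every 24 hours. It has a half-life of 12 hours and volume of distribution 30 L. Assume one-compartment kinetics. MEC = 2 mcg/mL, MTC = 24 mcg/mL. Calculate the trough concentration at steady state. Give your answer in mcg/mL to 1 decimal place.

τ = 24 h = 2 half-lives, so f = (1/2)^2 = 0.25.
At steady state, R = 1/(1 − 0.25) = 4/3.
Single-dose peak C₀ = D/Vd = 510/30 = 17 mcg/mL.
Steady-state peak Cmax,ss = C₀·R = 17 × 4/3 ≈ 22.667 mcg/mL.
Steady-state trough Cmin,ss = Cmax,ss·f ≈ 22.667 × 0.25 ≈ 5.667 mcg/mL.
Trough 5.7 mcg/mL vs MEC 2 mcg/mL: adequate.

5.7 mcg/mL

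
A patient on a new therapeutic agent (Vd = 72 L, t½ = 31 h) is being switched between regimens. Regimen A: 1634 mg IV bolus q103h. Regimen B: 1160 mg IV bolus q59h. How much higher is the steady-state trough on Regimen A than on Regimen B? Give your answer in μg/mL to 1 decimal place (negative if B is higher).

Regimen A: f = (1/2)^(103/31) ≈ 0.1000; Cmin,ss = (1634/72)·f/(1−f) ≈ 2.522 μg/mL.
Regimen B: f = (1/2)^(59/31) ≈ 0.2673; Cmin,ss = (1160/72)·f/(1−f) ≈ 5.878 μg/mL.
Difference ≈ 2.522 − 5.878 ≈ -3.356 μg/mL.

-3.4 μg/mL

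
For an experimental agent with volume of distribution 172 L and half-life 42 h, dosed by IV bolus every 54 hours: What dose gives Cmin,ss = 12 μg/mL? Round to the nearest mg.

τ/t½ = 54/42 ≈ 1.2857, so f = (1/2)^(54/42) ≈ 0.410168.
Cmin,ss = (D/Vd)·f/(1−f), so D = Cmin,ss·Vd·(1−f)/f.
D = 12 × 172 × (1−f)/f ≈ 12 × 172 × 1.43803 ≈ 2968.09 mg.

2968 mg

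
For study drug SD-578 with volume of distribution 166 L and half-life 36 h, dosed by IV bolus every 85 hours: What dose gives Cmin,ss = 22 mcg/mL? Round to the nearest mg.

15111 mg

τ/t½ = 85/36 ≈ 2.3611, so f = (1/2)^(85/36) ≈ 0.194641.
Cmin,ss = (D/Vd)·f/(1−f), so D = Cmin,ss·Vd·(1−f)/f.
D = 22 × 166 × (1−f)/f ≈ 22 × 166 × 4.13766 ≈ 15110.73 mg.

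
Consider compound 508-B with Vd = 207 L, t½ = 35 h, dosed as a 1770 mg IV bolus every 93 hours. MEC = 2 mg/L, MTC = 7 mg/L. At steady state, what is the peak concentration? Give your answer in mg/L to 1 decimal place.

10.2 mg/L

k = ln2/t½ = ln2/35 ≈ 0.019804 h⁻¹; fraction remaining f = e^(−kτ) = e^(−0.019804×93) ≈ 0.1585.
Accumulation ratio R = 1/(1 − f) ≈ 1/0.8415 ≈ 1.1884.
Single-dose peak C₀ = D/Vd = 1770/207 ≈ 8.551 mg/L.
Steady-state peak Cmax,ss = C₀·R ≈ 8.551 × 1.1884 ≈ 10.162 mg/L.
Peak 10.2 mg/L vs MTC 7 mg/L: exceeds toxic threshold.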